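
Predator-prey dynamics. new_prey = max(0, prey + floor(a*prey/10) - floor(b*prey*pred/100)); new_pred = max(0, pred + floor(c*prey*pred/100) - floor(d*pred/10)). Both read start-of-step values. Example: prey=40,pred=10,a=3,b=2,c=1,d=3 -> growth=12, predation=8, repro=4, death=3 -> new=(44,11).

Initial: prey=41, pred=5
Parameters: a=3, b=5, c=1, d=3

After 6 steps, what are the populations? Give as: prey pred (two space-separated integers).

Step 1: prey: 41+12-10=43; pred: 5+2-1=6
Step 2: prey: 43+12-12=43; pred: 6+2-1=7
Step 3: prey: 43+12-15=40; pred: 7+3-2=8
Step 4: prey: 40+12-16=36; pred: 8+3-2=9
Step 5: prey: 36+10-16=30; pred: 9+3-2=10
Step 6: prey: 30+9-15=24; pred: 10+3-3=10

Answer: 24 10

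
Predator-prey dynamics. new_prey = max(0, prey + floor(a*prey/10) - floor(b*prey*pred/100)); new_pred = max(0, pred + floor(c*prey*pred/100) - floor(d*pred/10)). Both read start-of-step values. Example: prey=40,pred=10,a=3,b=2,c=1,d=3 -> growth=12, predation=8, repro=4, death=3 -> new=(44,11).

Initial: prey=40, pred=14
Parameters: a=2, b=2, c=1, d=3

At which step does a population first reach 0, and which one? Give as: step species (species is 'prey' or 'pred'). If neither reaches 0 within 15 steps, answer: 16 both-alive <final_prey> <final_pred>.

Step 1: prey: 40+8-11=37; pred: 14+5-4=15
Step 2: prey: 37+7-11=33; pred: 15+5-4=16
Step 3: prey: 33+6-10=29; pred: 16+5-4=17
Step 4: prey: 29+5-9=25; pred: 17+4-5=16
Step 5: prey: 25+5-8=22; pred: 16+4-4=16
Step 6: prey: 22+4-7=19; pred: 16+3-4=15
Step 7: prey: 19+3-5=17; pred: 15+2-4=13
Step 8: prey: 17+3-4=16; pred: 13+2-3=12
Step 9: prey: 16+3-3=16; pred: 12+1-3=10
Step 10: prey: 16+3-3=16; pred: 10+1-3=8
Step 11: prey: 16+3-2=17; pred: 8+1-2=7
Step 12: prey: 17+3-2=18; pred: 7+1-2=6
Step 13: prey: 18+3-2=19; pred: 6+1-1=6
Step 14: prey: 19+3-2=20; pred: 6+1-1=6
Step 15: prey: 20+4-2=22; pred: 6+1-1=6
No extinction within 15 steps

Answer: 16 both-alive 22 6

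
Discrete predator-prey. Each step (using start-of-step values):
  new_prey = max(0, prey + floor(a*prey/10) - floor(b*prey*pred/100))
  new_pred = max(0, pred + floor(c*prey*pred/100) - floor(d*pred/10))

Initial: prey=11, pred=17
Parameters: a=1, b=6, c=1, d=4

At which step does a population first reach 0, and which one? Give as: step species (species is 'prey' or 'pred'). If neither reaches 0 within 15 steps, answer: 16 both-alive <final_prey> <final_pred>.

Step 1: prey: 11+1-11=1; pred: 17+1-6=12
Step 2: prey: 1+0-0=1; pred: 12+0-4=8
Step 3: prey: 1+0-0=1; pred: 8+0-3=5
Step 4: prey: 1+0-0=1; pred: 5+0-2=3
Step 5: prey: 1+0-0=1; pred: 3+0-1=2
Step 6: prey: 1+0-0=1; pred: 2+0-0=2
Steps 7-15: state stable at prey=1, pred=2 (no change)
No extinction within 15 steps

Answer: 16 both-alive 1 2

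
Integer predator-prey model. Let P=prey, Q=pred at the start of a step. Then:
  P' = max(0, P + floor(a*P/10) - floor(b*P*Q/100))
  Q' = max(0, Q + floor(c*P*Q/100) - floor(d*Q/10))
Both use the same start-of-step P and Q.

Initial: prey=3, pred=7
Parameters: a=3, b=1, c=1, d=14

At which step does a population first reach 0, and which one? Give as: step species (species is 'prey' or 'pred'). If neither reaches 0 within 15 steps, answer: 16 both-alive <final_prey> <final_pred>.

Step 1: prey: 3+0-0=3; pred: 7+0-9=0
First extinction: pred at step 1

Answer: 1 pred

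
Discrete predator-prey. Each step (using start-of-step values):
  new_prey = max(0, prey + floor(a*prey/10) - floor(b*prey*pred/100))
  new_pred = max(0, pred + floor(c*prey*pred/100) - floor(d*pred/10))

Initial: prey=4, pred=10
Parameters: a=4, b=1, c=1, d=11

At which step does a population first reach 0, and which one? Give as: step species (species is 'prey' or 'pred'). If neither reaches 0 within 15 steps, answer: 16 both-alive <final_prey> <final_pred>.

Answer: 1 pred

Derivation:
Step 1: prey: 4+1-0=5; pred: 10+0-11=0
First extinction: pred at step 1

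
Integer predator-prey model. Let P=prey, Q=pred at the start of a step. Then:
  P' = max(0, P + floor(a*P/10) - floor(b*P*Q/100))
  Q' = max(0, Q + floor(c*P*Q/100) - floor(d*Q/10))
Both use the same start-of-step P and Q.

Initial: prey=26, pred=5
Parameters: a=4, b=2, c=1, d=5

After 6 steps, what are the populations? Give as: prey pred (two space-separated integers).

Step 1: prey: 26+10-2=34; pred: 5+1-2=4
Step 2: prey: 34+13-2=45; pred: 4+1-2=3
Step 3: prey: 45+18-2=61; pred: 3+1-1=3
Step 4: prey: 61+24-3=82; pred: 3+1-1=3
Step 5: prey: 82+32-4=110; pred: 3+2-1=4
Step 6: prey: 110+44-8=146; pred: 4+4-2=6

Answer: 146 6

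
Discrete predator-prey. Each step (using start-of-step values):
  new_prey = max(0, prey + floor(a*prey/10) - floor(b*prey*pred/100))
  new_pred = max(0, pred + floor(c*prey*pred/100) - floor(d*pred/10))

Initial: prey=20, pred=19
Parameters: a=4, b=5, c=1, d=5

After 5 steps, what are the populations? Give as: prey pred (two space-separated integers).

Answer: 11 1

Derivation:
Step 1: prey: 20+8-19=9; pred: 19+3-9=13
Step 2: prey: 9+3-5=7; pred: 13+1-6=8
Step 3: prey: 7+2-2=7; pred: 8+0-4=4
Step 4: prey: 7+2-1=8; pred: 4+0-2=2
Step 5: prey: 8+3-0=11; pred: 2+0-1=1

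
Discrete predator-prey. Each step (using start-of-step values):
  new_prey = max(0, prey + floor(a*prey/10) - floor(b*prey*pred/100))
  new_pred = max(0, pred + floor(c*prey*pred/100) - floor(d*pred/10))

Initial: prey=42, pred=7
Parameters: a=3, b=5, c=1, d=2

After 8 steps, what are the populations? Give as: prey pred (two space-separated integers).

Answer: 6 8

Derivation:
Step 1: prey: 42+12-14=40; pred: 7+2-1=8
Step 2: prey: 40+12-16=36; pred: 8+3-1=10
Step 3: prey: 36+10-18=28; pred: 10+3-2=11
Step 4: prey: 28+8-15=21; pred: 11+3-2=12
Step 5: prey: 21+6-12=15; pred: 12+2-2=12
Step 6: prey: 15+4-9=10; pred: 12+1-2=11
Step 7: prey: 10+3-5=8; pred: 11+1-2=10
Step 8: prey: 8+2-4=6; pred: 10+0-2=8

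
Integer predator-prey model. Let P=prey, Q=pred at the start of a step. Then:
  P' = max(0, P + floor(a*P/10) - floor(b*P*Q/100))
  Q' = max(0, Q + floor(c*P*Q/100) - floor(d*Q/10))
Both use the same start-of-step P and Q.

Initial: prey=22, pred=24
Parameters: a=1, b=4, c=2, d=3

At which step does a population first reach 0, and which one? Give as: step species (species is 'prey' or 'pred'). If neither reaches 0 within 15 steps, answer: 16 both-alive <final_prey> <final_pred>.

Step 1: prey: 22+2-21=3; pred: 24+10-7=27
Step 2: prey: 3+0-3=0; pred: 27+1-8=20
First extinction: prey at step 2

Answer: 2 prey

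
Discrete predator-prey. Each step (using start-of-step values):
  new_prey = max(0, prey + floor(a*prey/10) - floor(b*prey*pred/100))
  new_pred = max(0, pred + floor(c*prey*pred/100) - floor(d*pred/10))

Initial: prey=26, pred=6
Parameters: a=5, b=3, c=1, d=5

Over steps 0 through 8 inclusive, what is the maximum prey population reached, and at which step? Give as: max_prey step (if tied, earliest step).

Answer: 222 7

Derivation:
Step 1: prey: 26+13-4=35; pred: 6+1-3=4
Step 2: prey: 35+17-4=48; pred: 4+1-2=3
Step 3: prey: 48+24-4=68; pred: 3+1-1=3
Step 4: prey: 68+34-6=96; pred: 3+2-1=4
Step 5: prey: 96+48-11=133; pred: 4+3-2=5
Step 6: prey: 133+66-19=180; pred: 5+6-2=9
Step 7: prey: 180+90-48=222; pred: 9+16-4=21
Step 8: prey: 222+111-139=194; pred: 21+46-10=57
Max prey = 222 at step 7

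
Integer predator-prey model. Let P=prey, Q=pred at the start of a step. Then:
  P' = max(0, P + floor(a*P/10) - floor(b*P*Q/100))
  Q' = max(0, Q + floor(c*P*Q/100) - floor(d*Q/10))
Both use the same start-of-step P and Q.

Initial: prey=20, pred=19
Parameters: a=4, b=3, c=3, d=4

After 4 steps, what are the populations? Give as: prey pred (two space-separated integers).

Answer: 4 20

Derivation:
Step 1: prey: 20+8-11=17; pred: 19+11-7=23
Step 2: prey: 17+6-11=12; pred: 23+11-9=25
Step 3: prey: 12+4-9=7; pred: 25+9-10=24
Step 4: prey: 7+2-5=4; pred: 24+5-9=20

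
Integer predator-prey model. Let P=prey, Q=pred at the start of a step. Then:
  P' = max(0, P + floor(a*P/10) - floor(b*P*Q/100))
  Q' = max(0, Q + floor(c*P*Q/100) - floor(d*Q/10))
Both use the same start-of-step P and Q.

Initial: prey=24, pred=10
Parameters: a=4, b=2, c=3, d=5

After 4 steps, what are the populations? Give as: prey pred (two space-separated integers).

Answer: 34 38

Derivation:
Step 1: prey: 24+9-4=29; pred: 10+7-5=12
Step 2: prey: 29+11-6=34; pred: 12+10-6=16
Step 3: prey: 34+13-10=37; pred: 16+16-8=24
Step 4: prey: 37+14-17=34; pred: 24+26-12=38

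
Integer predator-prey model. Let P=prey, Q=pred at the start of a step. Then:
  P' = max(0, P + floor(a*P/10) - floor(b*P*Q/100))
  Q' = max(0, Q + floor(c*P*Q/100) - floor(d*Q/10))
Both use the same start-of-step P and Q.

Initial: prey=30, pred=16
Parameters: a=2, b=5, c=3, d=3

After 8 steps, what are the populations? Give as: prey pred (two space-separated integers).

Step 1: prey: 30+6-24=12; pred: 16+14-4=26
Step 2: prey: 12+2-15=0; pred: 26+9-7=28
Step 3: prey: 0+0-0=0; pred: 28+0-8=20
Step 4: prey: 0+0-0=0; pred: 20+0-6=14
Step 5: prey: 0+0-0=0; pred: 14+0-4=10
Step 6: prey: 0+0-0=0; pred: 10+0-3=7
Step 7: prey: 0+0-0=0; pred: 7+0-2=5
Step 8: prey: 0+0-0=0; pred: 5+0-1=4

Answer: 0 4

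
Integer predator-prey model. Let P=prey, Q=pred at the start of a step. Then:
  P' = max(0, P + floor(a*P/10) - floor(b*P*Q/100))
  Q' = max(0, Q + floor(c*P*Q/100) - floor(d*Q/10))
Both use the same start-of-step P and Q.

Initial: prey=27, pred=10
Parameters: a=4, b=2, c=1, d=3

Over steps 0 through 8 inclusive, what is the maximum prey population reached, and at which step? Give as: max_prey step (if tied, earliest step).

Step 1: prey: 27+10-5=32; pred: 10+2-3=9
Step 2: prey: 32+12-5=39; pred: 9+2-2=9
Step 3: prey: 39+15-7=47; pred: 9+3-2=10
Step 4: prey: 47+18-9=56; pred: 10+4-3=11
Step 5: prey: 56+22-12=66; pred: 11+6-3=14
Step 6: prey: 66+26-18=74; pred: 14+9-4=19
Step 7: prey: 74+29-28=75; pred: 19+14-5=28
Step 8: prey: 75+30-42=63; pred: 28+21-8=41
Max prey = 75 at step 7

Answer: 75 7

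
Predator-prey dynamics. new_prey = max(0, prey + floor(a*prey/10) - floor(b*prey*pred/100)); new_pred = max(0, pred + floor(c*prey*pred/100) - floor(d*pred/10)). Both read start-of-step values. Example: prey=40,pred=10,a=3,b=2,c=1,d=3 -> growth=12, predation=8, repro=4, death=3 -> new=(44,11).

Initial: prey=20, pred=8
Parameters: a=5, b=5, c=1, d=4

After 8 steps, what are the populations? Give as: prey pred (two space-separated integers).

Step 1: prey: 20+10-8=22; pred: 8+1-3=6
Step 2: prey: 22+11-6=27; pred: 6+1-2=5
Step 3: prey: 27+13-6=34; pred: 5+1-2=4
Step 4: prey: 34+17-6=45; pred: 4+1-1=4
Step 5: prey: 45+22-9=58; pred: 4+1-1=4
Step 6: prey: 58+29-11=76; pred: 4+2-1=5
Step 7: prey: 76+38-19=95; pred: 5+3-2=6
Step 8: prey: 95+47-28=114; pred: 6+5-2=9

Answer: 114 9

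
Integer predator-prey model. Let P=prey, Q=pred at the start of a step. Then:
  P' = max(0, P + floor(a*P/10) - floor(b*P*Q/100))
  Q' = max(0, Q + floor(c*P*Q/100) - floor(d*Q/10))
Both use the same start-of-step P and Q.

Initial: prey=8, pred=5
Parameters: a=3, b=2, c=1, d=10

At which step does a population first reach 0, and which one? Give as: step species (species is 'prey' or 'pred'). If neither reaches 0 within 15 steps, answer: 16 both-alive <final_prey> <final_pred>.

Step 1: prey: 8+2-0=10; pred: 5+0-5=0
First extinction: pred at step 1

Answer: 1 pred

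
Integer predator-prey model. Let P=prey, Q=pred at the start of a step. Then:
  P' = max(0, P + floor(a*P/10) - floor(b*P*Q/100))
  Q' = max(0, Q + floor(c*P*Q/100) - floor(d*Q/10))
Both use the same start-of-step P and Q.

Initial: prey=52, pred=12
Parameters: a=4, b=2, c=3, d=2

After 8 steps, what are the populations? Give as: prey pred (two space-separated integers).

Answer: 0 57

Derivation:
Step 1: prey: 52+20-12=60; pred: 12+18-2=28
Step 2: prey: 60+24-33=51; pred: 28+50-5=73
Step 3: prey: 51+20-74=0; pred: 73+111-14=170
Step 4: prey: 0+0-0=0; pred: 170+0-34=136
Step 5: prey: 0+0-0=0; pred: 136+0-27=109
Step 6: prey: 0+0-0=0; pred: 109+0-21=88
Step 7: prey: 0+0-0=0; pred: 88+0-17=71
Step 8: prey: 0+0-0=0; pred: 71+0-14=57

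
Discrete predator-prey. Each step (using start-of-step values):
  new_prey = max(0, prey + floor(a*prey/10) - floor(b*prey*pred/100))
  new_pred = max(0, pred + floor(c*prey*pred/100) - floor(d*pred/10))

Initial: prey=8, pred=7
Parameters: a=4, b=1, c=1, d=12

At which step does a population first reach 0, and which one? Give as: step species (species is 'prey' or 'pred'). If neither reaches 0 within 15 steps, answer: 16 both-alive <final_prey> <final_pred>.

Step 1: prey: 8+3-0=11; pred: 7+0-8=0
First extinction: pred at step 1

Answer: 1 pred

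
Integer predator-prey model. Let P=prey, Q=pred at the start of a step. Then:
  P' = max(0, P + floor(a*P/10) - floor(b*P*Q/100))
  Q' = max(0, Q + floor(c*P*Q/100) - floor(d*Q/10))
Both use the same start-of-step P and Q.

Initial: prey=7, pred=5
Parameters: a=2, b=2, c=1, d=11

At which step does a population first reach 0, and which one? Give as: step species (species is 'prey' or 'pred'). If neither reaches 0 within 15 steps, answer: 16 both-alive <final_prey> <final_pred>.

Answer: 1 pred

Derivation:
Step 1: prey: 7+1-0=8; pred: 5+0-5=0
First extinction: pred at step 1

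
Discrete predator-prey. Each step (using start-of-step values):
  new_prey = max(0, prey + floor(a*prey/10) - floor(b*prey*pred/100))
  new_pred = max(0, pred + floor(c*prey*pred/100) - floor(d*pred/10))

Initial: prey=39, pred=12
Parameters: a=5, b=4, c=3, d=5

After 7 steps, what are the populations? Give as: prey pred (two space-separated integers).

Step 1: prey: 39+19-18=40; pred: 12+14-6=20
Step 2: prey: 40+20-32=28; pred: 20+24-10=34
Step 3: prey: 28+14-38=4; pred: 34+28-17=45
Step 4: prey: 4+2-7=0; pred: 45+5-22=28
Step 5: prey: 0+0-0=0; pred: 28+0-14=14
Step 6: prey: 0+0-0=0; pred: 14+0-7=7
Step 7: prey: 0+0-0=0; pred: 7+0-3=4

Answer: 0 4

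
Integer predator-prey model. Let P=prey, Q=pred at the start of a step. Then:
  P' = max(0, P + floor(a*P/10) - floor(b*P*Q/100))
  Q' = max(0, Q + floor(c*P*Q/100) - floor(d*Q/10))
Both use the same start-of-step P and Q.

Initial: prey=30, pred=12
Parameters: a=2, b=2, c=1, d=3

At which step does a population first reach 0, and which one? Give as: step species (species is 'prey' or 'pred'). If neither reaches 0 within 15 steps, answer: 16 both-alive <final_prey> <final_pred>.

Answer: 16 both-alive 31 6

Derivation:
Step 1: prey: 30+6-7=29; pred: 12+3-3=12
Step 2: prey: 29+5-6=28; pred: 12+3-3=12
Step 3: prey: 28+5-6=27; pred: 12+3-3=12
Step 4: prey: 27+5-6=26; pred: 12+3-3=12
Step 5: prey: 26+5-6=25; pred: 12+3-3=12
Step 6: prey: 25+5-6=24; pred: 12+3-3=12
Step 7: prey: 24+4-5=23; pred: 12+2-3=11
Step 8: prey: 23+4-5=22; pred: 11+2-3=10
Step 9: prey: 22+4-4=22; pred: 10+2-3=9
Step 10: prey: 22+4-3=23; pred: 9+1-2=8
Step 11: prey: 23+4-3=24; pred: 8+1-2=7
Step 12: prey: 24+4-3=25; pred: 7+1-2=6
Step 13: prey: 25+5-3=27; pred: 6+1-1=6
Step 14: prey: 27+5-3=29; pred: 6+1-1=6
Step 15: prey: 29+5-3=31; pred: 6+1-1=6
No extinction within 15 steps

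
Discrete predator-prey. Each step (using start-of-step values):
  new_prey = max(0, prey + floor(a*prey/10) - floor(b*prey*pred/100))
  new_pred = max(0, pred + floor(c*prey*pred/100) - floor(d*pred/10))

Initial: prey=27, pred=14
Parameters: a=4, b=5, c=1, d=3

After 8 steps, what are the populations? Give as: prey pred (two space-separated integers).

Step 1: prey: 27+10-18=19; pred: 14+3-4=13
Step 2: prey: 19+7-12=14; pred: 13+2-3=12
Step 3: prey: 14+5-8=11; pred: 12+1-3=10
Step 4: prey: 11+4-5=10; pred: 10+1-3=8
Step 5: prey: 10+4-4=10; pred: 8+0-2=6
Step 6: prey: 10+4-3=11; pred: 6+0-1=5
Step 7: prey: 11+4-2=13; pred: 5+0-1=4
Step 8: prey: 13+5-2=16; pred: 4+0-1=3

Answer: 16 3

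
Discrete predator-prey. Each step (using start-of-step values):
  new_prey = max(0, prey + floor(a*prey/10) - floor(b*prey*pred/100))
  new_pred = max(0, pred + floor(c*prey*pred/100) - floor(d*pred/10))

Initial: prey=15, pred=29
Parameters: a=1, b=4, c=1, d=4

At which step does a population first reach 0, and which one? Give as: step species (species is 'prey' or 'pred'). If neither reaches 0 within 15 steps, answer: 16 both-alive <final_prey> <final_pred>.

Answer: 1 prey

Derivation:
Step 1: prey: 15+1-17=0; pred: 29+4-11=22
First extinction: prey at step 1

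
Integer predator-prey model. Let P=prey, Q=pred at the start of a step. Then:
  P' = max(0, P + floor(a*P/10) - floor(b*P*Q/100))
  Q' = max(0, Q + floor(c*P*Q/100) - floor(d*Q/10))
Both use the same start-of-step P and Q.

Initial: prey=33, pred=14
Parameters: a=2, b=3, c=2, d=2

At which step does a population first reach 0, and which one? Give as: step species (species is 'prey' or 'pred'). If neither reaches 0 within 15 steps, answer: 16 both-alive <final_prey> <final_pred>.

Answer: 16 both-alive 1 4

Derivation:
Step 1: prey: 33+6-13=26; pred: 14+9-2=21
Step 2: prey: 26+5-16=15; pred: 21+10-4=27
Step 3: prey: 15+3-12=6; pred: 27+8-5=30
Step 4: prey: 6+1-5=2; pred: 30+3-6=27
Step 5: prey: 2+0-1=1; pred: 27+1-5=23
Step 6: prey: 1+0-0=1; pred: 23+0-4=19
Step 7: prey: 1+0-0=1; pred: 19+0-3=16
Step 8: prey: 1+0-0=1; pred: 16+0-3=13
Step 9: prey: 1+0-0=1; pred: 13+0-2=11
Step 10: prey: 1+0-0=1; pred: 11+0-2=9
Step 11: prey: 1+0-0=1; pred: 9+0-1=8
Step 12: prey: 1+0-0=1; pred: 8+0-1=7
Step 13: prey: 1+0-0=1; pred: 7+0-1=6
Step 14: prey: 1+0-0=1; pred: 6+0-1=5
Step 15: prey: 1+0-0=1; pred: 5+0-1=4
No extinction within 15 steps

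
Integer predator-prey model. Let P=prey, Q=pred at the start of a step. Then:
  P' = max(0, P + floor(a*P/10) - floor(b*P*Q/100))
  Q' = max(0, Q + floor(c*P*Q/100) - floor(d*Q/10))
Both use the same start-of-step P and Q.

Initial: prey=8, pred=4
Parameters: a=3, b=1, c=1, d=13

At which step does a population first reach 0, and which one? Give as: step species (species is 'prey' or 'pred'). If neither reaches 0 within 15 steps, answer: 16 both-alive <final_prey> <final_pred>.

Step 1: prey: 8+2-0=10; pred: 4+0-5=0
First extinction: pred at step 1

Answer: 1 pred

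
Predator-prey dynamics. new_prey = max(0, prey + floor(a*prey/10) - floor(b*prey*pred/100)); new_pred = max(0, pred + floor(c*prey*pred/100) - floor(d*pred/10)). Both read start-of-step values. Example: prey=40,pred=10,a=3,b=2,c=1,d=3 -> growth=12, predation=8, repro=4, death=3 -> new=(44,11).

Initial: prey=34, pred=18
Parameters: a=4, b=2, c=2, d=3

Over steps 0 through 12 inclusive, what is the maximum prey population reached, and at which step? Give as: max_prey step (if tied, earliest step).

Answer: 35 1

Derivation:
Step 1: prey: 34+13-12=35; pred: 18+12-5=25
Step 2: prey: 35+14-17=32; pred: 25+17-7=35
Step 3: prey: 32+12-22=22; pred: 35+22-10=47
Step 4: prey: 22+8-20=10; pred: 47+20-14=53
Step 5: prey: 10+4-10=4; pred: 53+10-15=48
Step 6: prey: 4+1-3=2; pred: 48+3-14=37
Step 7: prey: 2+0-1=1; pred: 37+1-11=27
Step 8: prey: 1+0-0=1; pred: 27+0-8=19
Step 9: prey: 1+0-0=1; pred: 19+0-5=14
Step 10: prey: 1+0-0=1; pred: 14+0-4=10
Step 11: prey: 1+0-0=1; pred: 10+0-3=7
Step 12: prey: 1+0-0=1; pred: 7+0-2=5
Max prey = 35 at step 1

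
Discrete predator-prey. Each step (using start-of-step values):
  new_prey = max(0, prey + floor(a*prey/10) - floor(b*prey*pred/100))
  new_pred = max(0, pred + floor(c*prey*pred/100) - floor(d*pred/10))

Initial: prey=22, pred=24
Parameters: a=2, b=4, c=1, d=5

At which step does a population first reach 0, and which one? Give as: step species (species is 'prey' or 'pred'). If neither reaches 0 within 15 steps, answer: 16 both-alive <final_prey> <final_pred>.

Step 1: prey: 22+4-21=5; pred: 24+5-12=17
Step 2: prey: 5+1-3=3; pred: 17+0-8=9
Step 3: prey: 3+0-1=2; pred: 9+0-4=5
Step 4: prey: 2+0-0=2; pred: 5+0-2=3
Step 5: prey: 2+0-0=2; pred: 3+0-1=2
Step 6: prey: 2+0-0=2; pred: 2+0-1=1
Step 7: prey: 2+0-0=2; pred: 1+0-0=1
Steps 8-15: state stable at prey=2, pred=1 (no change)
No extinction within 15 steps

Answer: 16 both-alive 2 1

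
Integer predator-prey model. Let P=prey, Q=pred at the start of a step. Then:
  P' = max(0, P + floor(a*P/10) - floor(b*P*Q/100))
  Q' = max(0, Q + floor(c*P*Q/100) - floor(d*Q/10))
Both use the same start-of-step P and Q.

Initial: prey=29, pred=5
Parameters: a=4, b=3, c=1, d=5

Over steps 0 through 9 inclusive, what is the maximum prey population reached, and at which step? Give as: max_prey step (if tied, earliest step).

Step 1: prey: 29+11-4=36; pred: 5+1-2=4
Step 2: prey: 36+14-4=46; pred: 4+1-2=3
Step 3: prey: 46+18-4=60; pred: 3+1-1=3
Step 4: prey: 60+24-5=79; pred: 3+1-1=3
Step 5: prey: 79+31-7=103; pred: 3+2-1=4
Step 6: prey: 103+41-12=132; pred: 4+4-2=6
Step 7: prey: 132+52-23=161; pred: 6+7-3=10
Step 8: prey: 161+64-48=177; pred: 10+16-5=21
Step 9: prey: 177+70-111=136; pred: 21+37-10=48
Max prey = 177 at step 8

Answer: 177 8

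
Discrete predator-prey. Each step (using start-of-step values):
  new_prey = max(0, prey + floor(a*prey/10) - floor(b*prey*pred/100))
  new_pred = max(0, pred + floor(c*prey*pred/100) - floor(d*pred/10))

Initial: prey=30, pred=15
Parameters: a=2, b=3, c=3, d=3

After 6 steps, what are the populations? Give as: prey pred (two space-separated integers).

Step 1: prey: 30+6-13=23; pred: 15+13-4=24
Step 2: prey: 23+4-16=11; pred: 24+16-7=33
Step 3: prey: 11+2-10=3; pred: 33+10-9=34
Step 4: prey: 3+0-3=0; pred: 34+3-10=27
Step 5: prey: 0+0-0=0; pred: 27+0-8=19
Step 6: prey: 0+0-0=0; pred: 19+0-5=14

Answer: 0 14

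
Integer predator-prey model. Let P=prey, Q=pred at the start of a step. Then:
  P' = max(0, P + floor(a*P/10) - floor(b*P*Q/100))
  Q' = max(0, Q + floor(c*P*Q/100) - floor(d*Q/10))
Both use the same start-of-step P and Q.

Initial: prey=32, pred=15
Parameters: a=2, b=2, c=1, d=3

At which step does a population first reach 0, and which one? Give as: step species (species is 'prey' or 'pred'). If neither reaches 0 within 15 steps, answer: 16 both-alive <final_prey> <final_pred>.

Step 1: prey: 32+6-9=29; pred: 15+4-4=15
Step 2: prey: 29+5-8=26; pred: 15+4-4=15
Step 3: prey: 26+5-7=24; pred: 15+3-4=14
Step 4: prey: 24+4-6=22; pred: 14+3-4=13
Step 5: prey: 22+4-5=21; pred: 13+2-3=12
Step 6: prey: 21+4-5=20; pred: 12+2-3=11
Step 7: prey: 20+4-4=20; pred: 11+2-3=10
Step 8: prey: 20+4-4=20; pred: 10+2-3=9
Step 9: prey: 20+4-3=21; pred: 9+1-2=8
Step 10: prey: 21+4-3=22; pred: 8+1-2=7
Step 11: prey: 22+4-3=23; pred: 7+1-2=6
Step 12: prey: 23+4-2=25; pred: 6+1-1=6
Step 13: prey: 25+5-3=27; pred: 6+1-1=6
Step 14: prey: 27+5-3=29; pred: 6+1-1=6
Step 15: prey: 29+5-3=31; pred: 6+1-1=6
No extinction within 15 steps

Answer: 16 both-alive 31 6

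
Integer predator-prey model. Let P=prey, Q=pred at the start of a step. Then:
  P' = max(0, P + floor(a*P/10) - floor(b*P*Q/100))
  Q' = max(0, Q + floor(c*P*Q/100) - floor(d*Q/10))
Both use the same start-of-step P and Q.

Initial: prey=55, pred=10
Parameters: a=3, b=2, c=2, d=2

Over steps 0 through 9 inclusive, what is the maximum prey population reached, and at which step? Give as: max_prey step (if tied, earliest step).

Answer: 60 1

Derivation:
Step 1: prey: 55+16-11=60; pred: 10+11-2=19
Step 2: prey: 60+18-22=56; pred: 19+22-3=38
Step 3: prey: 56+16-42=30; pred: 38+42-7=73
Step 4: prey: 30+9-43=0; pred: 73+43-14=102
Step 5: prey: 0+0-0=0; pred: 102+0-20=82
Step 6: prey: 0+0-0=0; pred: 82+0-16=66
Step 7: prey: 0+0-0=0; pred: 66+0-13=53
Step 8: prey: 0+0-0=0; pred: 53+0-10=43
Step 9: prey: 0+0-0=0; pred: 43+0-8=35
Max prey = 60 at step 1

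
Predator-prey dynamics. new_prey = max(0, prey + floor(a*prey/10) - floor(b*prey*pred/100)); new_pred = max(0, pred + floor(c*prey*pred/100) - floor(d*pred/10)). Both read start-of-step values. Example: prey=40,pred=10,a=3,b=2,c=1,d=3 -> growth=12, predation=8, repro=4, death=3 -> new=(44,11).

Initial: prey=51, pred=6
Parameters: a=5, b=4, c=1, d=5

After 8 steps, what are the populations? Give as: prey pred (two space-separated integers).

Step 1: prey: 51+25-12=64; pred: 6+3-3=6
Step 2: prey: 64+32-15=81; pred: 6+3-3=6
Step 3: prey: 81+40-19=102; pred: 6+4-3=7
Step 4: prey: 102+51-28=125; pred: 7+7-3=11
Step 5: prey: 125+62-55=132; pred: 11+13-5=19
Step 6: prey: 132+66-100=98; pred: 19+25-9=35
Step 7: prey: 98+49-137=10; pred: 35+34-17=52
Step 8: prey: 10+5-20=0; pred: 52+5-26=31

Answer: 0 31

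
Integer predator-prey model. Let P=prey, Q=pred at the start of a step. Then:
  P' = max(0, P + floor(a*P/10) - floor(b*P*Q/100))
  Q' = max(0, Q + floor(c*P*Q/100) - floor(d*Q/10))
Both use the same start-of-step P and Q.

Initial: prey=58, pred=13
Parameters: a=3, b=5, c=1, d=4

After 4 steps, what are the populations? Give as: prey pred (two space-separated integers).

Answer: 9 8

Derivation:
Step 1: prey: 58+17-37=38; pred: 13+7-5=15
Step 2: prey: 38+11-28=21; pred: 15+5-6=14
Step 3: prey: 21+6-14=13; pred: 14+2-5=11
Step 4: prey: 13+3-7=9; pred: 11+1-4=8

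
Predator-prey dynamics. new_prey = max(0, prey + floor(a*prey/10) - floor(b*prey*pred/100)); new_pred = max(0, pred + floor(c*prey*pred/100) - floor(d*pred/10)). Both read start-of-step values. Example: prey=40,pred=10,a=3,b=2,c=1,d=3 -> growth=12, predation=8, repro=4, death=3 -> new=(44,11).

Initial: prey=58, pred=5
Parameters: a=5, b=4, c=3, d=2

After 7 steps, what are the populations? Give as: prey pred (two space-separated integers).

Answer: 0 52

Derivation:
Step 1: prey: 58+29-11=76; pred: 5+8-1=12
Step 2: prey: 76+38-36=78; pred: 12+27-2=37
Step 3: prey: 78+39-115=2; pred: 37+86-7=116
Step 4: prey: 2+1-9=0; pred: 116+6-23=99
Step 5: prey: 0+0-0=0; pred: 99+0-19=80
Step 6: prey: 0+0-0=0; pred: 80+0-16=64
Step 7: prey: 0+0-0=0; pred: 64+0-12=52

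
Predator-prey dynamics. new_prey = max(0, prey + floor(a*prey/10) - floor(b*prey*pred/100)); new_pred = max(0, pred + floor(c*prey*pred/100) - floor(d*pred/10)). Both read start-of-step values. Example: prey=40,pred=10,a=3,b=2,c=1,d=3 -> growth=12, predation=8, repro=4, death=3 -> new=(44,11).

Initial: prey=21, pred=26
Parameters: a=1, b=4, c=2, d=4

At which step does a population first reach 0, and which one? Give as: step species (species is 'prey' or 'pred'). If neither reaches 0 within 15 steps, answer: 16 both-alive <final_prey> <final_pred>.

Answer: 2 prey

Derivation:
Step 1: prey: 21+2-21=2; pred: 26+10-10=26
Step 2: prey: 2+0-2=0; pred: 26+1-10=17
First extinction: prey at step 2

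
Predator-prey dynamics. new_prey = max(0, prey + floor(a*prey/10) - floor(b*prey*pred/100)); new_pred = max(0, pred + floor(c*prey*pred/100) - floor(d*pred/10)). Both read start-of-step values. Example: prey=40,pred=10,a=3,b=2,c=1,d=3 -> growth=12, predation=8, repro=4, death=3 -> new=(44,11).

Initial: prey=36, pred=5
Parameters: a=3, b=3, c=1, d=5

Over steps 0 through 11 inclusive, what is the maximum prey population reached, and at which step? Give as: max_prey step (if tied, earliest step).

Answer: 123 8

Derivation:
Step 1: prey: 36+10-5=41; pred: 5+1-2=4
Step 2: prey: 41+12-4=49; pred: 4+1-2=3
Step 3: prey: 49+14-4=59; pred: 3+1-1=3
Step 4: prey: 59+17-5=71; pred: 3+1-1=3
Step 5: prey: 71+21-6=86; pred: 3+2-1=4
Step 6: prey: 86+25-10=101; pred: 4+3-2=5
Step 7: prey: 101+30-15=116; pred: 5+5-2=8
Step 8: prey: 116+34-27=123; pred: 8+9-4=13
Step 9: prey: 123+36-47=112; pred: 13+15-6=22
Step 10: prey: 112+33-73=72; pred: 22+24-11=35
Step 11: prey: 72+21-75=18; pred: 35+25-17=43
Max prey = 123 at step 8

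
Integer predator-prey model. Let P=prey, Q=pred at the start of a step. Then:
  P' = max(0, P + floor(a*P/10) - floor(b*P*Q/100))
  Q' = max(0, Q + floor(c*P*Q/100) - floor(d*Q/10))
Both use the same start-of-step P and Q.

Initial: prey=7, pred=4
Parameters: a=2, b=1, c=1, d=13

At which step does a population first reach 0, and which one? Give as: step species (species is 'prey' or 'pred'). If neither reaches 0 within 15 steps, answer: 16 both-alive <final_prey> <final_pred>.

Answer: 1 pred

Derivation:
Step 1: prey: 7+1-0=8; pred: 4+0-5=0
First extinction: pred at step 1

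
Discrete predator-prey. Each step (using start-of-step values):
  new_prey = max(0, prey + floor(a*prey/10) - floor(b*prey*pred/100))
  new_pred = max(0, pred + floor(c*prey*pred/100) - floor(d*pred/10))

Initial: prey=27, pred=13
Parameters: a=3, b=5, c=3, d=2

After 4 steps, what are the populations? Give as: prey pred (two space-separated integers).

Answer: 0 22

Derivation:
Step 1: prey: 27+8-17=18; pred: 13+10-2=21
Step 2: prey: 18+5-18=5; pred: 21+11-4=28
Step 3: prey: 5+1-7=0; pred: 28+4-5=27
Step 4: prey: 0+0-0=0; pred: 27+0-5=22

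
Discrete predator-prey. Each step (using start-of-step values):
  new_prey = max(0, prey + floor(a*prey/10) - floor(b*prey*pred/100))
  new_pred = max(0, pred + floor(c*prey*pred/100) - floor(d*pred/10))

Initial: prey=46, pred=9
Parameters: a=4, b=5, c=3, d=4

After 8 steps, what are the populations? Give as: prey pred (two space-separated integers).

Step 1: prey: 46+18-20=44; pred: 9+12-3=18
Step 2: prey: 44+17-39=22; pred: 18+23-7=34
Step 3: prey: 22+8-37=0; pred: 34+22-13=43
Step 4: prey: 0+0-0=0; pred: 43+0-17=26
Step 5: prey: 0+0-0=0; pred: 26+0-10=16
Step 6: prey: 0+0-0=0; pred: 16+0-6=10
Step 7: prey: 0+0-0=0; pred: 10+0-4=6
Step 8: prey: 0+0-0=0; pred: 6+0-2=4

Answer: 0 4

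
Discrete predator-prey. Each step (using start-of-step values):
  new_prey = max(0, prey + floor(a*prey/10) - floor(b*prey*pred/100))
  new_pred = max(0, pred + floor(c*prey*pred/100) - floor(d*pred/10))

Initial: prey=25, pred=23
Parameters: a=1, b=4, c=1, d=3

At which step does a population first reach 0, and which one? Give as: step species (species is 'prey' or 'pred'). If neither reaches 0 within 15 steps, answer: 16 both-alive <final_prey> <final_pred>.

Step 1: prey: 25+2-23=4; pred: 23+5-6=22
Step 2: prey: 4+0-3=1; pred: 22+0-6=16
Step 3: prey: 1+0-0=1; pred: 16+0-4=12
Step 4: prey: 1+0-0=1; pred: 12+0-3=9
Step 5: prey: 1+0-0=1; pred: 9+0-2=7
Step 6: prey: 1+0-0=1; pred: 7+0-2=5
Step 7: prey: 1+0-0=1; pred: 5+0-1=4
Step 8: prey: 1+0-0=1; pred: 4+0-1=3
Step 9: prey: 1+0-0=1; pred: 3+0-0=3
Steps 10-15: state stable at prey=1, pred=3 (no change)
No extinction within 15 steps

Answer: 16 both-alive 1 3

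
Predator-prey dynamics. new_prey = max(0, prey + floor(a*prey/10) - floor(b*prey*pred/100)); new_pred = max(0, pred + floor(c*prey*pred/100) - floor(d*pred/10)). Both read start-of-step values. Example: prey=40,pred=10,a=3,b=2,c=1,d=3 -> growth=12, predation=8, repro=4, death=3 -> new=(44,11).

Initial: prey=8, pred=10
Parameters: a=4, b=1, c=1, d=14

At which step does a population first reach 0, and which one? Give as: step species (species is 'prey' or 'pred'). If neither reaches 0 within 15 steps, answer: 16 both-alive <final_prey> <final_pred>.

Answer: 1 pred

Derivation:
Step 1: prey: 8+3-0=11; pred: 10+0-14=0
First extinction: pred at step 1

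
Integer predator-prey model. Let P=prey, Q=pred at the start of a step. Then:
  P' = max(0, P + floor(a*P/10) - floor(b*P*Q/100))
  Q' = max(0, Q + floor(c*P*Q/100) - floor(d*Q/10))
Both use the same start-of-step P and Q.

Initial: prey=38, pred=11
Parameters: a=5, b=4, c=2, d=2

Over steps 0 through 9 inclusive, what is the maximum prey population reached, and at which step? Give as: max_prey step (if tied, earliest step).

Answer: 41 1

Derivation:
Step 1: prey: 38+19-16=41; pred: 11+8-2=17
Step 2: prey: 41+20-27=34; pred: 17+13-3=27
Step 3: prey: 34+17-36=15; pred: 27+18-5=40
Step 4: prey: 15+7-24=0; pred: 40+12-8=44
Step 5: prey: 0+0-0=0; pred: 44+0-8=36
Step 6: prey: 0+0-0=0; pred: 36+0-7=29
Step 7: prey: 0+0-0=0; pred: 29+0-5=24
Step 8: prey: 0+0-0=0; pred: 24+0-4=20
Step 9: prey: 0+0-0=0; pred: 20+0-4=16
Max prey = 41 at step 1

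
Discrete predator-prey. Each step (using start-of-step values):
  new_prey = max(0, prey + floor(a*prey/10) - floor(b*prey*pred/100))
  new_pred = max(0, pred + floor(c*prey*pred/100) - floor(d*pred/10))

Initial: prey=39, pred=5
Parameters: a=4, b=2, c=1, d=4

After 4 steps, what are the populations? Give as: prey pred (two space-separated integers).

Step 1: prey: 39+15-3=51; pred: 5+1-2=4
Step 2: prey: 51+20-4=67; pred: 4+2-1=5
Step 3: prey: 67+26-6=87; pred: 5+3-2=6
Step 4: prey: 87+34-10=111; pred: 6+5-2=9

Answer: 111 9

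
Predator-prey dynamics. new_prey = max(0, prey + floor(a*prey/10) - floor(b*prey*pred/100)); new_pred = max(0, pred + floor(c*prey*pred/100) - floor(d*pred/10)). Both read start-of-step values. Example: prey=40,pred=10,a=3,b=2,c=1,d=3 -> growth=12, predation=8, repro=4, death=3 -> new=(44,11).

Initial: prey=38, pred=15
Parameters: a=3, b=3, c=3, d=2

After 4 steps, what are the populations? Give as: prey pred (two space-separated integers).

Step 1: prey: 38+11-17=32; pred: 15+17-3=29
Step 2: prey: 32+9-27=14; pred: 29+27-5=51
Step 3: prey: 14+4-21=0; pred: 51+21-10=62
Step 4: prey: 0+0-0=0; pred: 62+0-12=50

Answer: 0 50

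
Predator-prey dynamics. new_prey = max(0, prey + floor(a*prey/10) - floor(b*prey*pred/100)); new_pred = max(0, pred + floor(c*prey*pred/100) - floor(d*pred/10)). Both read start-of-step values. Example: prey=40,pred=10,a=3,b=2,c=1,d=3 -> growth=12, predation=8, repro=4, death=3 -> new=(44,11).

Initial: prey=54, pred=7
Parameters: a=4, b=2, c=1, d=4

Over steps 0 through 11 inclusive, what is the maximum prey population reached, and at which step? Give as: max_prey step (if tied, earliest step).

Answer: 114 4

Derivation:
Step 1: prey: 54+21-7=68; pred: 7+3-2=8
Step 2: prey: 68+27-10=85; pred: 8+5-3=10
Step 3: prey: 85+34-17=102; pred: 10+8-4=14
Step 4: prey: 102+40-28=114; pred: 14+14-5=23
Step 5: prey: 114+45-52=107; pred: 23+26-9=40
Step 6: prey: 107+42-85=64; pred: 40+42-16=66
Step 7: prey: 64+25-84=5; pred: 66+42-26=82
Step 8: prey: 5+2-8=0; pred: 82+4-32=54
Step 9: prey: 0+0-0=0; pred: 54+0-21=33
Step 10: prey: 0+0-0=0; pred: 33+0-13=20
Step 11: prey: 0+0-0=0; pred: 20+0-8=12
Max prey = 114 at step 4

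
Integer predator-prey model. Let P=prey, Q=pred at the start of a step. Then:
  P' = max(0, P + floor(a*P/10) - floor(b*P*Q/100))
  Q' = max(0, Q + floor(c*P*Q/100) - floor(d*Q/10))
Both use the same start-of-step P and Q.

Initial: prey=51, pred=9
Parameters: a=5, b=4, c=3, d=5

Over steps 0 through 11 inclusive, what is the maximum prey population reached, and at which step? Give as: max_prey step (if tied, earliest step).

Answer: 58 1

Derivation:
Step 1: prey: 51+25-18=58; pred: 9+13-4=18
Step 2: prey: 58+29-41=46; pred: 18+31-9=40
Step 3: prey: 46+23-73=0; pred: 40+55-20=75
Step 4: prey: 0+0-0=0; pred: 75+0-37=38
Step 5: prey: 0+0-0=0; pred: 38+0-19=19
Step 6: prey: 0+0-0=0; pred: 19+0-9=10
Step 7: prey: 0+0-0=0; pred: 10+0-5=5
Step 8: prey: 0+0-0=0; pred: 5+0-2=3
Step 9: prey: 0+0-0=0; pred: 3+0-1=2
Step 10: prey: 0+0-0=0; pred: 2+0-1=1
Step 11: prey: 0+0-0=0; pred: 1+0-0=1
Max prey = 58 at step 1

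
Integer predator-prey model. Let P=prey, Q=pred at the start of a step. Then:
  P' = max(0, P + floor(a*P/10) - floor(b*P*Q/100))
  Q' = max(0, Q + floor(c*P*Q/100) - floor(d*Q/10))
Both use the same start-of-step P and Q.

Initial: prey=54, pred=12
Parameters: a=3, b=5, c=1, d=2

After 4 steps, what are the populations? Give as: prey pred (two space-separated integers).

Answer: 2 17

Derivation:
Step 1: prey: 54+16-32=38; pred: 12+6-2=16
Step 2: prey: 38+11-30=19; pred: 16+6-3=19
Step 3: prey: 19+5-18=6; pred: 19+3-3=19
Step 4: prey: 6+1-5=2; pred: 19+1-3=17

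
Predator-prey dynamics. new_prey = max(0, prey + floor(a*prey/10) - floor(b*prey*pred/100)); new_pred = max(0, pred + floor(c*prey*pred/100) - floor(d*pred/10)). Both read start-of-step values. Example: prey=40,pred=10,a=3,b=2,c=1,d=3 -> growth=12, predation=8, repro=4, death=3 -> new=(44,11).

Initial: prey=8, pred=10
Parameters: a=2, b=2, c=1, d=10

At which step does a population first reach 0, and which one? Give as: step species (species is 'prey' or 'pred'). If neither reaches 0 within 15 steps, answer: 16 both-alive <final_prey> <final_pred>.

Answer: 1 pred

Derivation:
Step 1: prey: 8+1-1=8; pred: 10+0-10=0
First extinction: pred at step 1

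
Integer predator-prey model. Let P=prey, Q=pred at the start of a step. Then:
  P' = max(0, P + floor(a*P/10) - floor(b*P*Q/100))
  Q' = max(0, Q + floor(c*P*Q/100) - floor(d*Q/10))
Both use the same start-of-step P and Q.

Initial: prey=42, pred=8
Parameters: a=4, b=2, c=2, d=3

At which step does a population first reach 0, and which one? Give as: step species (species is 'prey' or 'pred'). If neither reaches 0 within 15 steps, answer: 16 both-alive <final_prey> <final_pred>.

Step 1: prey: 42+16-6=52; pred: 8+6-2=12
Step 2: prey: 52+20-12=60; pred: 12+12-3=21
Step 3: prey: 60+24-25=59; pred: 21+25-6=40
Step 4: prey: 59+23-47=35; pred: 40+47-12=75
Step 5: prey: 35+14-52=0; pred: 75+52-22=105
First extinction: prey at step 5

Answer: 5 prey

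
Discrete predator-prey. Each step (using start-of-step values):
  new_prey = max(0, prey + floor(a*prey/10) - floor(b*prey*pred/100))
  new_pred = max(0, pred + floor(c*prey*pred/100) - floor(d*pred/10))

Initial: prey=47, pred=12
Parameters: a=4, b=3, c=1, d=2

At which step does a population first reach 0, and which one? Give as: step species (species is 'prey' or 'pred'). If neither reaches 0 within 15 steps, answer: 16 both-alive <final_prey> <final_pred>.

Answer: 16 both-alive 1 6

Derivation:
Step 1: prey: 47+18-16=49; pred: 12+5-2=15
Step 2: prey: 49+19-22=46; pred: 15+7-3=19
Step 3: prey: 46+18-26=38; pred: 19+8-3=24
Step 4: prey: 38+15-27=26; pred: 24+9-4=29
Step 5: prey: 26+10-22=14; pred: 29+7-5=31
Step 6: prey: 14+5-13=6; pred: 31+4-6=29
Step 7: prey: 6+2-5=3; pred: 29+1-5=25
Step 8: prey: 3+1-2=2; pred: 25+0-5=20
Step 9: prey: 2+0-1=1; pred: 20+0-4=16
Step 10: prey: 1+0-0=1; pred: 16+0-3=13
Step 11: prey: 1+0-0=1; pred: 13+0-2=11
Step 12: prey: 1+0-0=1; pred: 11+0-2=9
Step 13: prey: 1+0-0=1; pred: 9+0-1=8
Step 14: prey: 1+0-0=1; pred: 8+0-1=7
Step 15: prey: 1+0-0=1; pred: 7+0-1=6
No extinction within 15 steps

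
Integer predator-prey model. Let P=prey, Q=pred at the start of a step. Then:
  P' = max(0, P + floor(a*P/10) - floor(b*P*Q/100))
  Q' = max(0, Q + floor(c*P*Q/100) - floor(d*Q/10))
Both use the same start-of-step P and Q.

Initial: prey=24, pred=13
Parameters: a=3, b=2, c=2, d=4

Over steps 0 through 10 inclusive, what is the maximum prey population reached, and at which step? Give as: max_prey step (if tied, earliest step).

Answer: 25 1

Derivation:
Step 1: prey: 24+7-6=25; pred: 13+6-5=14
Step 2: prey: 25+7-7=25; pred: 14+7-5=16
Step 3: prey: 25+7-8=24; pred: 16+8-6=18
Step 4: prey: 24+7-8=23; pred: 18+8-7=19
Step 5: prey: 23+6-8=21; pred: 19+8-7=20
Step 6: prey: 21+6-8=19; pred: 20+8-8=20
Step 7: prey: 19+5-7=17; pred: 20+7-8=19
Step 8: prey: 17+5-6=16; pred: 19+6-7=18
Step 9: prey: 16+4-5=15; pred: 18+5-7=16
Step 10: prey: 15+4-4=15; pred: 16+4-6=14
Max prey = 25 at step 1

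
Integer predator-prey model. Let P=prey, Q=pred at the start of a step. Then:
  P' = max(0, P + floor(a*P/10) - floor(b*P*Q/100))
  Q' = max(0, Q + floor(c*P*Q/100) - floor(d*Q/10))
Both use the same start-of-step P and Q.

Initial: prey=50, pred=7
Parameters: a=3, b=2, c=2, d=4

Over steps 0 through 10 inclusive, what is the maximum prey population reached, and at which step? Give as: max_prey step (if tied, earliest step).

Answer: 62 2

Derivation:
Step 1: prey: 50+15-7=58; pred: 7+7-2=12
Step 2: prey: 58+17-13=62; pred: 12+13-4=21
Step 3: prey: 62+18-26=54; pred: 21+26-8=39
Step 4: prey: 54+16-42=28; pred: 39+42-15=66
Step 5: prey: 28+8-36=0; pred: 66+36-26=76
Step 6: prey: 0+0-0=0; pred: 76+0-30=46
Step 7: prey: 0+0-0=0; pred: 46+0-18=28
Step 8: prey: 0+0-0=0; pred: 28+0-11=17
Step 9: prey: 0+0-0=0; pred: 17+0-6=11
Step 10: prey: 0+0-0=0; pred: 11+0-4=7
Max prey = 62 at step 2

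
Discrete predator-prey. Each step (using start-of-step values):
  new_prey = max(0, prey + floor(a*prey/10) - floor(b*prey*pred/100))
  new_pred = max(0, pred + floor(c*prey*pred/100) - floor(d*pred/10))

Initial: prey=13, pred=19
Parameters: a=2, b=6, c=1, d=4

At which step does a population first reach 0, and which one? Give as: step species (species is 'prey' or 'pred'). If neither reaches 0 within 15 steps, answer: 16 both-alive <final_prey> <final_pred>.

Step 1: prey: 13+2-14=1; pred: 19+2-7=14
Step 2: prey: 1+0-0=1; pred: 14+0-5=9
Step 3: prey: 1+0-0=1; pred: 9+0-3=6
Step 4: prey: 1+0-0=1; pred: 6+0-2=4
Step 5: prey: 1+0-0=1; pred: 4+0-1=3
Step 6: prey: 1+0-0=1; pred: 3+0-1=2
Step 7: prey: 1+0-0=1; pred: 2+0-0=2
Steps 8-15: state stable at prey=1, pred=2 (no change)
No extinction within 15 steps

Answer: 16 both-alive 1 2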